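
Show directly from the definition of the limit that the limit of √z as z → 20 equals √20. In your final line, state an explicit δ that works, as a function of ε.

Fix ε > 0. We want δ > 0 such that 0 < |z − 20| < δ implies |√z − √20| < ε.
Multiplying by the conjugate, |√z − √20| = |z − 20|/(√z + √20).
Restrict δ ≤ 20 so that |z − 20| < 20 forces z > 0, and then √z + √20 > √20.
Hence |√z − √20| < |z − 20|/√20, which is < ε once |z − 20| < √20·ε.
Take δ = min(20, √20·ε). If 0 < |z − 20| < δ then z > 0 and |√z − √20| < |z − 20|/√20 < ε.

δ = min(20, √20·ε)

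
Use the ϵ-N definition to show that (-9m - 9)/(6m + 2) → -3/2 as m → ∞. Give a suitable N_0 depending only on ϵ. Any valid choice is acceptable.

Suppose ϵ > 0. For m ≥ 1, |(-9m - 9)/(6m + 2) + 3/2| = |-36|/(6(6m + 2)) = 36/(6(6m + 2)).
Since 6m + 2 ≥ 6m for m ≥ 1, this is ≤ 36/(6·6m) = 1/m.
So |(-9m - 9)/(6m + 2) + 3/2| < ϵ whenever m > 1/ϵ.
Take N_0 = 1/ϵ. If m > N_0 then |(-9m - 9)/(6m + 2) + 3/2| ≤ 1/m < ϵ.

N_0 = 1/ϵ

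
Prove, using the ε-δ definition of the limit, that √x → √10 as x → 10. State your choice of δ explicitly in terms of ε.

Let ε > 0. We want δ > 0 such that 0 < |x − 10| < δ implies |√x − √10| < ε.
Rationalise: √x − √10 = (x − 10)/(√x + √10), so |√x − √10| = |x − 10|/(√x + √10).
Restrict δ ≤ 10 so that |x − 10| < 10 forces x > 0, and then √x + √10 > √10.
Hence |√x − √10| < |x − 10|/√10, which is < ε once |x − 10| < √10·ε.
Take δ = min(10, √10·ε). If 0 < |x − 10| < δ then x > 0 and |√x − √10| < |x − 10|/√10 < ε.

δ = min(10, √10·ε)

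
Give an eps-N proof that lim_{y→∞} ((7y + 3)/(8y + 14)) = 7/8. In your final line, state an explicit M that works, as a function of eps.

M = (37/32)/eps

Let eps > 0. We seek M > 0 such that y > M implies |(7y + 3)/(8y + 14) − (7/8)| < eps.
(7y + 3)/(8y + 14) − (7/8) = (8(7y + 3) − 7(8y + 14)) / (8(8y + 14)) = -74/(8(8y + 14)).
For y > 0 we have 8y + 14 > 8y, so |(7y + 3)/(8y + 14) − (7/8)| = 74/(8(8y + 14)) < 74/(8·8y) = (37/32)/y.
Thus |(7y + 3)/(8y + 14) − (7/8)| < eps whenever y > (37/32)/eps.
Take M = (37/32)/eps. If y > M then |(7y + 3)/(8y + 14) − (7/8)| < (37/32)/y < eps.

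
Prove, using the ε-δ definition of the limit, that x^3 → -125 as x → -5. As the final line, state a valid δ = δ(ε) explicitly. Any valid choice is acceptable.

Suppose ε > 0. We seek δ > 0 with 0 < |x + 5| < δ ⇒ |x^3 + 125| < ε.
Factor: x^3 + 125 = (x + 5)(x^2 - 5x + 25), so |x^3 + 125| = |x + 5|·|x^2 - 5x + 25|.
Impose δ ≤ 2 so that |x| < 7; then |x^2 - 5x + 25| ≤ 109.
Hence |x^3 + 125| ≤ 109|x + 5|, which is < ε once |x + 5| < ε/109.
Take δ = min(2, ε/109). If 0 < |x + 5| < δ then both bounds hold and |x^3 + 125| ≤ 109|x + 5| < 109·(ε/109) = ε.

δ = min(2, ε/109)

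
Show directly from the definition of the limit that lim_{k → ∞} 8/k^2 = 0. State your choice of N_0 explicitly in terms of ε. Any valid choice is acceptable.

Let ε > 0 be given. For k ≥ 1, |8/k^2 − 0| = 8/k^2.
8/k^2 < ε ⇔ k^2 > 8/ε ⇔ k > (8/ε)^{1/2}.
Take N_0 = (8/ε)^{1/2}. Then k > N_0 implies 8/k^2 < ε.

N_0 = (8/ε)^{1/2}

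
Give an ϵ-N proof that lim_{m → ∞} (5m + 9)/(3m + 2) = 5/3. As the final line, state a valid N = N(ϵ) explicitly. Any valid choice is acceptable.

N = (17/9)/ϵ

Let ϵ > 0. For m ≥ 1, |(5m + 9)/(3m + 2) − (5/3)| = |17|/(3(3m + 2)) = 17/(3(3m + 2)).
Since 3m + 2 ≥ 3m for m ≥ 1, this is ≤ 17/(3·3m) = (17/9)/m.
So |(5m + 9)/(3m + 2) − (5/3)| < ϵ whenever m > (17/9)/ϵ.
Take N = (17/9)/ϵ. If m > N then |(5m + 9)/(3m + 2) − (5/3)| ≤ (17/9)/m < ϵ.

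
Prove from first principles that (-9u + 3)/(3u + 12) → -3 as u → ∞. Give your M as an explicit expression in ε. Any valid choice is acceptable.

Let ε > 0. We seek M > 0 such that u > M implies |(-9u + 3)/(3u + 12) + 3| < ε.
(-9u + 3)/(3u + 12) + 3 = (3(-9u + 3) − (-9)(3u + 12)) / (3(3u + 12)) = 117/(3(3u + 12)).
For u > 0 we have 3u + 12 > 3u, so |(-9u + 3)/(3u + 12) + 3| = 117/(3(3u + 12)) < 117/(3·3u) = 13/u.
Thus |(-9u + 3)/(3u + 12) + 3| < ε whenever u > 13/ε.
Take M = 13/ε. If u > M then |(-9u + 3)/(3u + 12) + 3| < 13/u < ε.

M = 13/ε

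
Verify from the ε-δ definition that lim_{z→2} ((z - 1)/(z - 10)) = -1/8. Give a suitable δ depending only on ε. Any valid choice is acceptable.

δ = min(4, (32/9)ε)

Suppose ε > 0. We want δ > 0 with 0 < |z − 2| < δ ⇒ |(z - 1)/(z - 10) + 1/8| < ε.
Combining over a common denominator, (z - 1)/(z - 10) + 1/8 = [(z - 1)·(-8) − 1·(z - 10)] / [(-8)·(z - 10)] = -9(z − 2) / ((-8)(z - 10)).
So |(z - 1)/(z - 10) + 1/8| = 9|z − 2| / (8·|z − 10|).
Require δ ≤ 4, so |z − 10| ≥ |-8| − |z − 2| > 8 − 4 = 4.
Hence |(z - 1)/(z - 10) + 1/8| < 9|z − 2|/(8·4) = (9/32)|z − 2|, which is < ε once |z − 2| < (32/9)ε.
Take δ = min(4, (32/9)ε). Then 0 < |z − 2| < δ forces both bounds, so |(z - 1)/(z - 10) + 1/8| < ε.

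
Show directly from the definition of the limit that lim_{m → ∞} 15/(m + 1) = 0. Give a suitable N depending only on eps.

N = 15/eps

Fix eps > 0. For m ≥ 1, |15/(m + 1) − 0| = 15/(m + 1) ≤ 15/m.
We need 15/m < eps, i.e. m > 15/eps.
Take N = 15/eps. If m > N then |15/(m + 1)| ≤ 15/m < eps.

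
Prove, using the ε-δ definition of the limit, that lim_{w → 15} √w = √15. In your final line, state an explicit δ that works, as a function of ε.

Let ε > 0 be given. We want δ > 0 such that 0 < |w − 15| < δ implies |√w − √15| < ε.
Rationalise: √w − √15 = (w − 15)/(√w + √15), so |√w − √15| = |w − 15|/(√w + √15).
Restrict δ ≤ 15 so that |w − 15| < 15 forces w > 0, and then √w + √15 > √15.
Hence |√w − √15| < |w − 15|/√15, which is < ε once |w − 15| < √15·ε.
Take δ = min(15, √15·ε). If 0 < |w − 15| < δ then w > 0 and |√w − √15| < |w − 15|/√15 < ε.

δ = min(15, √15·ε)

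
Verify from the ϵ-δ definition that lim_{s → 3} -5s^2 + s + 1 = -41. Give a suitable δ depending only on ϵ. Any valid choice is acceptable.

Let ϵ > 0. We want δ > 0 such that 0 < |s − 3| < δ implies |(-5s^2 + s + 1) + 41| < ϵ.
(-5s^2 + s + 1) + 41 = -5s^2 + s + 42 = (s − 3)(-5s - 14).
So |(-5s^2 + s + 1) + 41| = |s − 3|·|-5s - 14|.
Require δ ≤ 2. Then |s − 3| < 2 gives |s| < 5, and by the triangle inequality |-5s - 14| ≤ 5·5 + 14 = 39.
Hence |(-5s^2 + s + 1) + 41| ≤ 39|s − 3| < ϵ provided |s − 3| < ϵ/39.
Take δ = min(2, ϵ/39). Then 0 < |s − 3| < δ gives both |s − 3| < 2 and |s − 3| < ϵ/39, so |(-5s^2 + s + 1) + 41| < ϵ.

δ = min(2, ϵ/39)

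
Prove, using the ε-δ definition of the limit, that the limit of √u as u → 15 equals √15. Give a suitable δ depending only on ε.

Fix ε > 0. We want δ > 0 such that 0 < |u − 15| < δ implies |√u − √15| < ε.
Multiplying by the conjugate, |√u − √15| = |u − 15|/(√u + √15).
Restrict δ ≤ 15 so that |u − 15| < 15 forces u > 0, and then √u + √15 > √15.
Hence |√u − √15| < |u − 15|/√15, which is < ε once |u − 15| < √15·ε.
Take δ = min(15, √15·ε). If 0 < |u − 15| < δ then u > 0 and |√u − √15| < |u − 15|/√15 < ε.

δ = min(15, √15·ε)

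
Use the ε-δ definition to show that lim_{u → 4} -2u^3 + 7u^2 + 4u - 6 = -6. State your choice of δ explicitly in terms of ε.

δ = min(1, ε/55)

Fix ε > 0. We want δ > 0 such that 0 < |u − 4| < δ implies |(-2u^3 + 7u^2 + 4u - 6) + 6| < ε.
(-2u^3 + 7u^2 + 4u - 6) + 6 = -2u^3 + 7u^2 + 4u = (u − 4)(-2u^2 - u).
So |(-2u^3 + 7u^2 + 4u - 6) + 6| = |u − 4|·|-2u^2 - u|.
Require δ ≤ 1. Then |u − 4| < 1 gives |u| < 5, and by the triangle inequality |-2u^2 - u| ≤ 2·5^2 + 5 = 55.
Hence |(-2u^3 + 7u^2 + 4u - 6) + 6| ≤ 55|u − 4| < ε provided |u − 4| < ε/55.
Choosing δ = min(1, ε/55) ensures both conditions, hence |(-2u^3 + 7u^2 + 4u - 6) + 6| < ε.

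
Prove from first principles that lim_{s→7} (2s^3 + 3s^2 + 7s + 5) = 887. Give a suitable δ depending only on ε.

Suppose ε > 0. We want δ > 0 such that 0 < |s − 7| < δ implies |(2s^3 + 3s^2 + 7s + 5) − 887| < ε.
(2s^3 + 3s^2 + 7s + 5) − 887 = 2s^3 + 3s^2 + 7s - 882 = (s − 7)(2s^2 + 17s + 126).
So |(2s^3 + 3s^2 + 7s + 5) − 887| = |s − 7|·|2s^2 + 17s + 126|.
Assume first that |s − 7| < 1, so |s| < 8. Then |2s^2 + 17s + 126| ≤ 2·8^2 + 17·8 + 126 = 390.
Hence |(2s^3 + 3s^2 + 7s + 5) − 887| ≤ 390|s − 7| < ε provided |s − 7| < ε/390.
Choosing δ = min(1, ε/390) ensures both conditions, hence |(2s^3 + 3s^2 + 7s + 5) − 887| < ε.

δ = min(1, ε/390)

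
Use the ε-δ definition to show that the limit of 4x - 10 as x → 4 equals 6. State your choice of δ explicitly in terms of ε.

δ = ε/4

Suppose ε > 0. We need δ > 0 so that 0 < |x − 4| < δ implies |(4x - 10) − 6| < ε.
|(4x - 10) − 6| = |4x - 16| = 4|x − 4|.
Thus it suffices that |x − 4| < ε/4.
Choosing δ = ε/4 gives |(4x - 10) − 6| = 4|x − 4| < ε whenever |x − 4| < δ.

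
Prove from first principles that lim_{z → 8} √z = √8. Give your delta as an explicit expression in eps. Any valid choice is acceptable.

delta = min(8, √8·eps)

Suppose eps > 0. We want delta > 0 such that 0 < |z − 8| < delta implies |√z − √8| < eps.
Rationalise: √z − √8 = (z − 8)/(√z + √8), so |√z − √8| = |z − 8|/(√z + √8).
Restrict delta ≤ 8 so that |z − 8| < 8 forces z > 0, and then √z + √8 > √8.
Hence |√z − √8| < |z − 8|/√8, which is < eps once |z − 8| < √8·eps.
Take delta = min(8, √8·eps). If 0 < |z − 8| < delta then z > 0 and |√z − √8| < |z − 8|/√8 < eps.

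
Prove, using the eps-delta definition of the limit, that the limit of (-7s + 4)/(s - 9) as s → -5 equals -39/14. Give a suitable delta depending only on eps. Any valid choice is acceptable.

delta = min(7, (98/59)eps)

Fix eps > 0. We want delta > 0 with 0 < |s + 5| < delta ⇒ |(-7s + 4)/(s - 9) + 39/14| < eps.
Combining over a common denominator, (-7s + 4)/(s - 9) + 39/14 = [(-7s + 4)·(-14) − 39·(s - 9)] / [(-14)·(s - 9)] = 59(s + 5) / ((-14)(s - 9)).
So |(-7s + 4)/(s - 9) + 39/14| = 59|s + 5| / (14·|s − 9|).
Require delta ≤ 7, so |s − 9| ≥ |-14| − |s + 5| > 14 − 7 = 7.
Hence |(-7s + 4)/(s - 9) + 39/14| < 59|s + 5|/(14·7) = (59/98)|s + 5|, which is < eps once |s + 5| < (98/59)eps.
Take delta = min(7, (98/59)eps). Then 0 < |s + 5| < delta forces both bounds, so |(-7s + 4)/(s - 9) + 39/14| < eps.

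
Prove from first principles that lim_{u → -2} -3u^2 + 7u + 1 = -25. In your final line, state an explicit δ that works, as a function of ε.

Let ε > 0. We want δ > 0 such that 0 < |u + 2| < δ implies |(-3u^2 + 7u + 1) + 25| < ε.
(-3u^2 + 7u + 1) + 25 = -3u^2 + 7u + 26 = (u + 2)(-3u + 13).
So |(-3u^2 + 7u + 1) + 25| = |u + 2|·|-3u + 13|.
Assume first that |u + 2| < 1, so |u| < 3. Then |-3u + 13| ≤ 3·3 + 13 = 22.
Hence |(-3u^2 + 7u + 1) + 25| ≤ 22|u + 2| < ε provided |u + 2| < ε/22.
Choosing δ = min(1, ε/22) ensures both conditions, hence |(-3u^2 + 7u + 1) + 25| < ε.

δ = min(1, ε/22)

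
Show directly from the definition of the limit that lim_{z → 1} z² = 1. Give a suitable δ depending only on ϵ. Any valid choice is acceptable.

δ = min(1, ϵ/3)

Let ϵ > 0. We seek δ > 0 with 0 < |z − 1| < δ ⇒ |z² − 1| < ϵ.
Factor: z² − 1 = (z − 1)(z + 1), so |z² − 1| = |z − 1|·|z + 1|.
Restrict δ ≤ 1. Then |z − 1| < 1 gives |z| < 2, so by the triangle inequality |z + 1| ≤ 2 + 1 = 3.
Hence |z² − 1| ≤ 3|z − 1|, which is < ϵ once |z − 1| < ϵ/3.
Take δ = min(1, ϵ/3). If 0 < |z − 1| < δ then both bounds hold and |z² − 1| ≤ 3|z − 1| < 3·(ϵ/3) = ϵ.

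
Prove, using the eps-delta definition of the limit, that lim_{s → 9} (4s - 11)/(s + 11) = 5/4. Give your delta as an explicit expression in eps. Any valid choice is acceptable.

delta = min(10, (40/11)eps)

Let eps > 0. We want delta > 0 with 0 < |s − 9| < delta ⇒ |(4s - 11)/(s + 11) − (5/4)| < eps.
Combining over a common denominator, (4s - 11)/(s + 11) − (5/4) = [(4s - 11)·20 − 25·(s + 11)] / [20·(s + 11)] = 55(s − 9) / (20(s + 11)).
So |(4s - 11)/(s + 11) − (5/4)| = 55|s − 9| / (20·|s + 11|).
Restrict delta ≤ 10. Then |s − 9| < 10 gives |s + 11| = |(s − 9) + 20| ≥ 20 − 10 = 10.
Hence |(4s - 11)/(s + 11) − (5/4)| < 55|s − 9|/(20·10) = (11/40)|s − 9|, which is < eps once |s − 9| < (40/11)eps.
Take delta = min(10, (40/11)eps). Then 0 < |s − 9| < delta forces both bounds, so |(4s - 11)/(s + 11) − (5/4)| < eps.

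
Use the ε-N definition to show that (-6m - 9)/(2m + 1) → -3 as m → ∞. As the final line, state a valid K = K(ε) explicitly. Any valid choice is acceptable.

K = 3/ε

Let ε > 0. For m ≥ 1, |(-6m - 9)/(2m + 1) + 3| = |-12|/(2(2m + 1)) = 12/(2(2m + 1)).
Since 2m + 1 ≥ 2m for m ≥ 1, this is ≤ 12/(2·2m) = 3/m.
So |(-6m - 9)/(2m + 1) + 3| < ε whenever m > 3/ε.
Take K = 3/ε. If m > K then |(-6m - 9)/(2m + 1) + 3| ≤ 3/m < ε.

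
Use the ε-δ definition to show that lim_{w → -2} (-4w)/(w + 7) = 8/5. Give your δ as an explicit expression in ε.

δ = min(5/2, (25/56)ε)

Let ε > 0 be given. We want δ > 0 with 0 < |w + 2| < δ ⇒ |(-4w)/(w + 7) − (8/5)| < ε.
Combining over a common denominator, (-4w)/(w + 7) − (8/5) = [(-4w)·5 − 8·(w + 7)] / [5·(w + 7)] = -28(w + 2) / (5(w + 7)).
So |(-4w)/(w + 7) − (8/5)| = 28|w + 2| / (5·|w + 7|).
Require δ ≤ 5/2, so |w + 7| ≥ |5| − |w + 2| > 5 − 5/2 = 5/2.
Hence |(-4w)/(w + 7) − (8/5)| < 28|w + 2|/(5·(5/2)) = (56/25)|w + 2|, which is < ε once |w + 2| < (25/56)ε.
Take δ = min(5/2, (25/56)ε). Then 0 < |w + 2| < δ forces both bounds, so |(-4w)/(w + 7) − (8/5)| < ε.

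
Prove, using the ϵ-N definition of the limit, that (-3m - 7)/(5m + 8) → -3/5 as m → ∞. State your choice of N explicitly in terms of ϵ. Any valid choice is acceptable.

N = (11/25)/ϵ

Suppose ϵ > 0. For m ≥ 1, |(-3m - 7)/(5m + 8) + 3/5| = |-11|/(5(5m + 8)) = 11/(5(5m + 8)).
Since 5m + 8 ≥ 5m for m ≥ 1, this is ≤ 11/(5·5m) = (11/25)/m.
So |(-3m - 7)/(5m + 8) + 3/5| < ϵ whenever m > (11/25)/ϵ.
Take N = (11/25)/ϵ. If m > N then |(-3m - 7)/(5m + 8) + 3/5| ≤ (11/25)/m < ϵ.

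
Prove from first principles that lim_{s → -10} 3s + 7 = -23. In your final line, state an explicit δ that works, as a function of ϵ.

δ = ϵ/3

Let ϵ > 0 be given. We need δ > 0 so that 0 < |s + 10| < δ implies |(3s + 7) + 23| < ϵ.
Since (3s + 7) + 23 = 3(s + 10), we have |(3s + 7) + 23| = 3|s + 10|.
Thus it suffices that |s + 10| < ϵ/3.
Take δ = ϵ/3. If 0 < |s + 10| < δ then |(3s + 7) + 23| = 3|s + 10| < 3·(ϵ/3) = ϵ.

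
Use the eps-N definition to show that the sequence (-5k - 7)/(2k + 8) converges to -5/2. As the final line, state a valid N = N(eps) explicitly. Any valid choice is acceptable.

N = (13/2)/eps

Let eps > 0 be given. For k ≥ 1, |(-5k - 7)/(2k + 8) + 5/2| = |26|/(2(2k + 8)) = 26/(2(2k + 8)).
Since 2k + 8 ≥ 2k for k ≥ 1, this is ≤ 26/(2·2k) = (13/2)/k.
So |(-5k - 7)/(2k + 8) + 5/2| < eps whenever k > (13/2)/eps.
Take N = (13/2)/eps. If k > N then |(-5k - 7)/(2k + 8) + 5/2| ≤ (13/2)/k < eps.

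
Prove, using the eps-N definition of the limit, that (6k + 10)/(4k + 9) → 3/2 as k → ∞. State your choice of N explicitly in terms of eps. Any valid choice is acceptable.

Suppose eps > 0. For k ≥ 1, |(6k + 10)/(4k + 9) − (3/2)| = |-14|/(4(4k + 9)) = 14/(4(4k + 9)).
Since 4k + 9 ≥ 4k for k ≥ 1, this is ≤ 14/(4·4k) = (7/8)/k.
So |(6k + 10)/(4k + 9) − (3/2)| < eps whenever k > (7/8)/eps.
Take N = (7/8)/eps. If k > N then |(6k + 10)/(4k + 9) − (3/2)| ≤ (7/8)/k < eps.

N = (7/8)/eps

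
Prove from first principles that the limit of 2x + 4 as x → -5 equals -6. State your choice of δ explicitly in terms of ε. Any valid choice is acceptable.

δ = ε/2

Fix ε > 0. We need δ > 0 so that 0 < |x + 5| < δ implies |(2x + 4) + 6| < ε.
Since (2x + 4) + 6 = 2(x + 5), we have |(2x + 4) + 6| = 2|x + 5|.
Thus it suffices that |x + 5| < ε/2.
Take δ = ε/2. If 0 < |x + 5| < δ then |(2x + 4) + 6| = 2|x + 5| < 2·(ε/2) = ε.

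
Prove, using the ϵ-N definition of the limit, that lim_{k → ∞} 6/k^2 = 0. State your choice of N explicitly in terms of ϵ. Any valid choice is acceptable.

Suppose ϵ > 0. For k ≥ 1, |6/k^2 − 0| = 6/k^2.
6/k^2 < ϵ ⇔ k^2 > 6/ϵ ⇔ k > (6/ϵ)^{1/2}.
Take N = (6/ϵ)^{1/2}. Then k > N implies 6/k^2 < ϵ.

N = (6/ϵ)^{1/2}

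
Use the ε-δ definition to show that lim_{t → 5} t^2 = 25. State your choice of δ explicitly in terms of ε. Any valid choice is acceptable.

δ = min(1, ε/11)

Fix ε > 0. We seek δ > 0 with 0 < |t − 5| < δ ⇒ |t^2 − 25| < ε.
Factor: t^2 − 25 = (t − 5)(t + 5), so |t^2 − 25| = |t − 5|·|t + 5|.
Restrict δ ≤ 1. Then |t − 5| < 1 gives |t| < 6, so by the triangle inequality |t + 5| ≤ 6 + 5 = 11.
Hence |t^2 − 25| ≤ 11|t − 5|, which is < ε once |t − 5| < ε/11.
Take δ = min(1, ε/11). If 0 < |t − 5| < δ then both bounds hold and |t^2 − 25| ≤ 11|t − 5| < 11·(ε/11) = ε.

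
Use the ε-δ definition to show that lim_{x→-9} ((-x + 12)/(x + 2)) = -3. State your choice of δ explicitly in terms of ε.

δ = min(7/2, (7/4)ε)

Fix ε > 0. We want δ > 0 with 0 < |x + 9| < δ ⇒ |(-x + 12)/(x + 2) + 3| < ε.
Combining over a common denominator, (-x + 12)/(x + 2) + 3 = [(-x + 12)·(-7) − 21·(x + 2)] / [(-7)·(x + 2)] = -14(x + 9) / ((-7)(x + 2)).
So |(-x + 12)/(x + 2) + 3| = 14|x + 9| / (7·|x + 2|).
Require δ ≤ 7/2, so |x + 2| ≥ |-7| − |x + 9| > 7 − 7/2 = 7/2.
Hence |(-x + 12)/(x + 2) + 3| < 14|x + 9|/(7·(7/2)) = (4/7)|x + 9|, which is < ε once |x + 9| < (7/4)ε.
Take δ = min(7/2, (7/4)ε). Then 0 < |x + 9| < δ forces both bounds, so |(-x + 12)/(x + 2) + 3| < ε.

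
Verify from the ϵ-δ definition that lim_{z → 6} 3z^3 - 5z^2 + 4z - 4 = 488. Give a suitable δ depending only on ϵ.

δ = min(1, ϵ/320)

Let ϵ > 0. We want δ > 0 such that 0 < |z − 6| < δ implies |(3z^3 - 5z^2 + 4z - 4) − 488| < ϵ.
(3z^3 - 5z^2 + 4z - 4) − 488 = 3z^3 - 5z^2 + 4z - 492 = (z − 6)(3z^2 + 13z + 82).
So |(3z^3 - 5z^2 + 4z - 4) − 488| = |z − 6|·|3z^2 + 13z + 82|.
Assume first that |z − 6| < 1, so |z| < 7. Then |3z^2 + 13z + 82| ≤ 3·7^2 + 13·7 + 82 = 320.
Hence |(3z^3 - 5z^2 + 4z - 4) − 488| ≤ 320|z − 6| < ϵ provided |z − 6| < ϵ/320.
Take δ = min(1, ϵ/320). Then 0 < |z − 6| < δ gives both |z − 6| < 1 and |z − 6| < ϵ/320, so |(3z^3 - 5z^2 + 4z - 4) − 488| < ϵ.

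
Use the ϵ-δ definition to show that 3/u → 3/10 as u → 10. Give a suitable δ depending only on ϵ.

Let ϵ > 0. We seek δ > 0 such that 0 < |u − 10| < δ implies |3/u − (3/10)| < ϵ.
|3/u − (3/10)| = 3·|10 − u|/(10·|u|) = 3|u − 10|/(10|u|).
Require δ ≤ 5 so that |u| > 10 − 5 = 5, hence 10|u| > 50.
Then |3/u − (3/10)| < 3|u − 10|/50, which is < ϵ when |u − 10| < (50/3)ϵ.
Take δ = min(5, (50/3)ϵ). Then 0 < |u − 10| < δ gives both |u − 10| < 5 and |u − 10| < (50/3)ϵ, so |3/u − (3/10)| < ϵ.

δ = min(5, (50/3)ϵ)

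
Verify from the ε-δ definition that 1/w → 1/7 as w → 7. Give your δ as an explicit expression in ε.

Let ε > 0. We seek δ > 0 such that 0 < |w − 7| < δ implies |1/w − (1/7)| < ε.
|1/w − (1/7)| = |7 − w|/(7·|w|) = |w − 7|/(7|w|).
Require δ ≤ 7/2 so that |w| > 7 − 7/2 = 7/2, hence 7|w| > 49/2.
Then |1/w − (1/7)| < |w − 7|/(49/2), which is < ε when |w − 7| < (49/2)ε.
Take δ = min(7/2, (49/2)ε). Then 0 < |w − 7| < δ gives both |w − 7| < 7/2 and |w − 7| < (49/2)ε, so |1/w − (1/7)| < ε.

δ = min(7/2, (49/2)ε)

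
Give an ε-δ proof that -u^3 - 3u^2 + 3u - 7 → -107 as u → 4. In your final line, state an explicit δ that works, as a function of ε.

Fix ε > 0. We want δ > 0 such that 0 < |u − 4| < δ implies |(-u^3 - 3u^2 + 3u - 7) + 107| < ε.
(-u^3 - 3u^2 + 3u - 7) + 107 = -u^3 - 3u^2 + 3u + 100 = (u − 4)(-u^2 - 7u - 25).
So |(-u^3 - 3u^2 + 3u - 7) + 107| = |u − 4|·|-u^2 - 7u - 25|.
Require δ ≤ 1. Then |u − 4| < 1 gives |u| < 5, and by the triangle inequality |-u^2 - 7u - 25| ≤ 5^2 + 7·5 + 25 = 85.
Hence |(-u^3 - 3u^2 + 3u - 7) + 107| ≤ 85|u − 4| < ε provided |u − 4| < ε/85.
Take δ = min(1, ε/85). Then 0 < |u − 4| < δ gives both |u − 4| < 1 and |u − 4| < ε/85, so |(-u^3 - 3u^2 + 3u - 7) + 107| < ε.

δ = min(1, ε/85)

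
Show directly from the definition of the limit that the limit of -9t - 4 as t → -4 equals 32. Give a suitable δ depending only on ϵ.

δ = ϵ/9

Suppose ϵ > 0. We need δ > 0 so that 0 < |t + 4| < δ implies |(-9t - 4) − 32| < ϵ.
|(-9t - 4) − 32| = |-9t - 36| = 9|t + 4|.
So 9|t + 4| < ϵ exactly when |t + 4| < ϵ/9.
Choosing δ = ϵ/9 gives |(-9t - 4) − 32| = 9|t + 4| < ϵ whenever |t + 4| < δ.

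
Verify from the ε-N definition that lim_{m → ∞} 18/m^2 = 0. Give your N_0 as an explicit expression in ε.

Fix ε > 0. For m ≥ 1, |18/m^2 − 0| = 18/m^2.
18/m^2 < ε ⇔ m^2 > 18/ε ⇔ m > (18/ε)^{1/2}.
Take N_0 = (18/ε)^{1/2}. Then m > N_0 implies 18/m^2 < ε.

N_0 = (18/ε)^{1/2}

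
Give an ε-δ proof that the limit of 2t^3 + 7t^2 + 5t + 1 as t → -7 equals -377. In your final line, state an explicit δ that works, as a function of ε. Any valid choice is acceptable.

δ = min(1, ε/238)

Let ε > 0. We want δ > 0 such that 0 < |t + 7| < δ implies |(2t^3 + 7t^2 + 5t + 1) + 377| < ε.
(2t^3 + 7t^2 + 5t + 1) + 377 = 2t^3 + 7t^2 + 5t + 378 = (t + 7)(2t^2 - 7t + 54).
So |(2t^3 + 7t^2 + 5t + 1) + 377| = |t + 7|·|2t^2 - 7t + 54|.
Require δ ≤ 1. Then |t + 7| < 1 gives |t| < 8, and by the triangle inequality |2t^2 - 7t + 54| ≤ 2·8^2 + 7·8 + 54 = 238.
Hence |(2t^3 + 7t^2 + 5t + 1) + 377| ≤ 238|t + 7| < ε provided |t + 7| < ε/238.
Take δ = min(1, ε/238). Then 0 < |t + 7| < δ gives both |t + 7| < 1 and |t + 7| < ε/238, so |(2t^3 + 7t^2 + 5t + 1) + 377| < ε.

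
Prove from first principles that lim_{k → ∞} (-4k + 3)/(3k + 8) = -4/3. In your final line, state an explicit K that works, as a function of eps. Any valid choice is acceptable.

Fix eps > 0. For k ≥ 1, |(-4k + 3)/(3k + 8) + 4/3| = |41|/(3(3k + 8)) = 41/(3(3k + 8)).
Since 3k + 8 ≥ 3k for k ≥ 1, this is ≤ 41/(3·3k) = (41/9)/k.
So |(-4k + 3)/(3k + 8) + 4/3| < eps whenever k > (41/9)/eps.
Take K = (41/9)/eps. If k > K then |(-4k + 3)/(3k + 8) + 4/3| ≤ (41/9)/k < eps.

K = (41/9)/eps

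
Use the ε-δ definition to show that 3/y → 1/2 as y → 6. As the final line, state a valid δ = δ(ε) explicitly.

Fix ε > 0. We seek δ > 0 such that 0 < |y − 6| < δ implies |3/y − (1/2)| < ε.
|3/y − (1/2)| = 3·|6 − y|/(6·|y|) = 3|y − 6|/(6|y|).
Require δ ≤ 3 so that |y| > 6 − 3 = 3, hence 6|y| > 18.
Then |3/y − (1/2)| < 3|y − 6|/18, which is < ε when |y − 6| < 6ε.
Take δ = min(3, 6ε). Then 0 < |y − 6| < δ gives both |y − 6| < 3 and |y − 6| < 6ε, so |3/y − (1/2)| < ε.

δ = min(3, 6ε)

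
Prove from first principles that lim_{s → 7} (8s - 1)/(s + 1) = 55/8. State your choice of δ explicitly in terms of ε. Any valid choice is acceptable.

Fix ε > 0. We want δ > 0 with 0 < |s − 7| < δ ⇒ |(8s - 1)/(s + 1) − (55/8)| < ε.
Combining over a common denominator, (8s - 1)/(s + 1) − (55/8) = [(8s - 1)·8 − 55·(s + 1)] / [8·(s + 1)] = 9(s − 7) / (8(s + 1)).
So |(8s - 1)/(s + 1) − (55/8)| = 9|s − 7| / (8·|s + 1|).
Restrict δ ≤ 4. Then |s − 7| < 4 gives |s + 1| = |(s − 7) + 8| ≥ 8 − 4 = 4.
Hence |(8s - 1)/(s + 1) − (55/8)| < 9|s − 7|/(8·4) = (9/32)|s − 7|, which is < ε once |s − 7| < (32/9)ε.
Take δ = min(4, (32/9)ε). Then 0 < |s − 7| < δ forces both bounds, so |(8s - 1)/(s + 1) − (55/8)| < ε.

δ = min(4, (32/9)ε)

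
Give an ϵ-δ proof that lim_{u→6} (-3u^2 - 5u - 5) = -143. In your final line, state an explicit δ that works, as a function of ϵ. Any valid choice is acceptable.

δ = min(1, ϵ/44)

Let ϵ > 0 be given. We want δ > 0 such that 0 < |u − 6| < δ implies |(-3u^2 - 5u - 5) + 143| < ϵ.
(-3u^2 - 5u - 5) + 143 = -3u^2 - 5u + 138 = (u − 6)(-3u - 23).
So |(-3u^2 - 5u - 5) + 143| = |u − 6|·|-3u - 23|.
Require δ ≤ 1. Then |u − 6| < 1 gives |u| < 7, and by the triangle inequality |-3u - 23| ≤ 3·7 + 23 = 44.
Hence |(-3u^2 - 5u - 5) + 143| ≤ 44|u − 6| < ϵ provided |u − 6| < ϵ/44.
Choosing δ = min(1, ϵ/44) ensures both conditions, hence |(-3u^2 - 5u - 5) + 143| < ϵ.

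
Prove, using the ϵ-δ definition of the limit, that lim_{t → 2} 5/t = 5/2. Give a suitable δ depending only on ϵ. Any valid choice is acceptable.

δ = min(1, (2/5)ϵ)

Let ϵ > 0 be given. We seek δ > 0 such that 0 < |t − 2| < δ implies |5/t − (5/2)| < ϵ.
|5/t − (5/2)| = 5·|2 − t|/(2·|t|) = 5|t − 2|/(2|t|).
Restrict δ ≤ 1. Then |t − 2| < 1 gives |t| > 1, so 2|t| > 2.
Then |5/t − (5/2)| < 5|t − 2|/2, which is < ϵ when |t − 2| < (2/5)ϵ.
Take δ = min(1, (2/5)ϵ). Then 0 < |t − 2| < δ gives both |t − 2| < 1 and |t − 2| < (2/5)ϵ, so |5/t − (5/2)| < ϵ.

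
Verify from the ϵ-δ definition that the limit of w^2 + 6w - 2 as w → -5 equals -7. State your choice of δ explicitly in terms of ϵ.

Suppose ϵ > 0. We want δ > 0 such that 0 < |w + 5| < δ implies |(w^2 + 6w - 2) + 7| < ϵ.
(w^2 + 6w - 2) + 7 = w^2 + 6w + 5 = (w + 5)(w + 1).
So |(w^2 + 6w - 2) + 7| = |w + 5|·|w + 1|.
Require δ ≤ 1. Then |w + 5| < 1 gives |w| < 6, and by the triangle inequality |w + 1| ≤ 6 + 1 = 7.
Hence |(w^2 + 6w - 2) + 7| ≤ 7|w + 5| < ϵ provided |w + 5| < ϵ/7.
Choosing δ = min(1, ϵ/7) ensures both conditions, hence |(w^2 + 6w - 2) + 7| < ϵ.

δ = min(1, ϵ/7)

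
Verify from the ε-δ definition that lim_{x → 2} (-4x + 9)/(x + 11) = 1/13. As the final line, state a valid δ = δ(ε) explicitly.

δ = min(13/2, (169/106)ε)

Fix ε > 0. We want δ > 0 with 0 < |x − 2| < δ ⇒ |(-4x + 9)/(x + 11) − (1/13)| < ε.
Combining over a common denominator, (-4x + 9)/(x + 11) − (1/13) = [(-4x + 9)·13 − 1·(x + 11)] / [13·(x + 11)] = -53(x − 2) / (13(x + 11)).
So |(-4x + 9)/(x + 11) − (1/13)| = 53|x − 2| / (13·|x + 11|).
Require δ ≤ 13/2, so |x + 11| ≥ |13| − |x − 2| > 13 − 13/2 = 13/2.
Hence |(-4x + 9)/(x + 11) − (1/13)| < 53|x − 2|/(13·(13/2)) = (106/169)|x − 2|, which is < ε once |x − 2| < (169/106)ε.
Take δ = min(13/2, (169/106)ε). Then 0 < |x − 2| < δ forces both bounds, so |(-4x + 9)/(x + 11) − (1/13)| < ε.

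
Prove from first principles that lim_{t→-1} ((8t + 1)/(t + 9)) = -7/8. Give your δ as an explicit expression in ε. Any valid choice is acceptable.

δ = min(4, (32/71)ε)

Suppose ε > 0. We want δ > 0 with 0 < |t + 1| < δ ⇒ |(8t + 1)/(t + 9) + 7/8| < ε.
Combining over a common denominator, (8t + 1)/(t + 9) + 7/8 = [(8t + 1)·8 − (-7)·(t + 9)] / [8·(t + 9)] = 71(t + 1) / (8(t + 9)).
So |(8t + 1)/(t + 9) + 7/8| = 71|t + 1| / (8·|t + 9|).
Require δ ≤ 4, so |t + 9| ≥ |8| − |t + 1| > 8 − 4 = 4.
Hence |(8t + 1)/(t + 9) + 7/8| < 71|t + 1|/(8·4) = (71/32)|t + 1|, which is < ε once |t + 1| < (32/71)ε.
Take δ = min(4, (32/71)ε). Then 0 < |t + 1| < δ forces both bounds, so |(8t + 1)/(t + 9) + 7/8| < ε.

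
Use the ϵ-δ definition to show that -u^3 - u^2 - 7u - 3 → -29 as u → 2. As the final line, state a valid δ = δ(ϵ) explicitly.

Suppose ϵ > 0. We want δ > 0 such that 0 < |u − 2| < δ implies |(-u^3 - u^2 - 7u - 3) + 29| < ϵ.
(-u^3 - u^2 - 7u - 3) + 29 = -u^3 - u^2 - 7u + 26 = (u − 2)(-u^2 - 3u - 13).
So |(-u^3 - u^2 - 7u - 3) + 29| = |u − 2|·|-u^2 - 3u - 13|.
Assume first that |u − 2| < 1, so |u| < 3. Then |-u^2 - 3u - 13| ≤ 3^2 + 3·3 + 13 = 31.
Hence |(-u^3 - u^2 - 7u - 3) + 29| ≤ 31|u − 2| < ϵ provided |u − 2| < ϵ/31.
Choosing δ = min(1, ϵ/31) ensures both conditions, hence |(-u^3 - u^2 - 7u - 3) + 29| < ϵ.

δ = min(1, ϵ/31)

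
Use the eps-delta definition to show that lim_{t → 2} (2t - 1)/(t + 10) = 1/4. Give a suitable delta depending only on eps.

delta = min(6, (24/7)eps)

Let eps > 0 be given. We want delta > 0 with 0 < |t − 2| < delta ⇒ |(2t - 1)/(t + 10) − (1/4)| < eps.
Combining over a common denominator, (2t - 1)/(t + 10) − (1/4) = [(2t - 1)·12 − 3·(t + 10)] / [12·(t + 10)] = 21(t − 2) / (12(t + 10)).
So |(2t - 1)/(t + 10) − (1/4)| = 21|t − 2| / (12·|t + 10|).
Require delta ≤ 6, so |t + 10| ≥ |12| − |t − 2| > 12 − 6 = 6.
Hence |(2t - 1)/(t + 10) − (1/4)| < 21|t − 2|/(12·6) = (7/24)|t − 2|, which is < eps once |t − 2| < (24/7)eps.
Take delta = min(6, (24/7)eps). Then 0 < |t − 2| < delta forces both bounds, so |(2t - 1)/(t + 10) − (1/4)| < eps.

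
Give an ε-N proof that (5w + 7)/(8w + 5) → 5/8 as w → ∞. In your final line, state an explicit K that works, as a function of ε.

Let ε > 0 be given. We seek K > 0 such that w > K implies |(5w + 7)/(8w + 5) − (5/8)| < ε.
(5w + 7)/(8w + 5) − (5/8) = (8(5w + 7) − 5(8w + 5)) / (8(8w + 5)) = 31/(8(8w + 5)).
For w > 0 we have 8w + 5 > 8w, so |(5w + 7)/(8w + 5) − (5/8)| = 31/(8(8w + 5)) < 31/(8·8w) = (31/64)/w.
Thus |(5w + 7)/(8w + 5) − (5/8)| < ε whenever w > (31/64)/ε.
Take K = (31/64)/ε. If w > K then |(5w + 7)/(8w + 5) − (5/8)| < (31/64)/w < ε.

K = (31/64)/ε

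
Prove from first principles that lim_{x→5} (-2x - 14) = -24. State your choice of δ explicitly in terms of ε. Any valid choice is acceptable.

Suppose ε > 0. We need δ > 0 so that 0 < |x − 5| < δ implies |(-2x - 14) + 24| < ε.
|(-2x - 14) + 24| = |-2x + 10| = 2|x − 5|.
So 2|x − 5| < ε exactly when |x − 5| < ε/2.
Choosing δ = ε/2 gives |(-2x - 14) + 24| = 2|x − 5| < ε whenever |x − 5| < δ.

δ = ε/2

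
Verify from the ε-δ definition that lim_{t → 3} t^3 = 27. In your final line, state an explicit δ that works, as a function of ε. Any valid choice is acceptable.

Let ε > 0 be given. We seek δ > 0 with 0 < |t − 3| < δ ⇒ |t^3 − 27| < ε.
Factor: t^3 − 27 = (t − 3)(t^2 + 3t + 9), so |t^3 − 27| = |t − 3|·|t^2 + 3t + 9|.
Impose δ ≤ 1 so that |t| < 4; then |t^2 + 3t + 9| ≤ 37.
Hence |t^3 − 27| ≤ 37|t − 3|, which is < ε once |t − 3| < ε/37.
Take δ = min(1, ε/37). If 0 < |t − 3| < δ then both bounds hold and |t^3 − 27| ≤ 37|t − 3| < 37·(ε/37) = ε.

δ = min(1, ε/37)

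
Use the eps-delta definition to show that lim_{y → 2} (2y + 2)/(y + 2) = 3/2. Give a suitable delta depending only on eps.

Suppose eps > 0. We want delta > 0 with 0 < |y − 2| < delta ⇒ |(2y + 2)/(y + 2) − (3/2)| < eps.
Combining over a common denominator, (2y + 2)/(y + 2) − (3/2) = [(2y + 2)·4 − 6·(y + 2)] / [4·(y + 2)] = 2(y − 2) / (4(y + 2)).
So |(2y + 2)/(y + 2) − (3/2)| = 2|y − 2| / (4·|y + 2|).
Restrict delta ≤ 2. Then |y − 2| < 2 gives |y + 2| = |(y − 2) + 4| ≥ 4 − 2 = 2.
Hence |(2y + 2)/(y + 2) − (3/2)| < 2|y − 2|/(4·2) = (1/4)|y − 2|, which is < eps once |y − 2| < 4eps.
Take delta = min(2, 4eps). Then 0 < |y − 2| < delta forces both bounds, so |(2y + 2)/(y + 2) − (3/2)| < eps.

delta = min(2, 4eps)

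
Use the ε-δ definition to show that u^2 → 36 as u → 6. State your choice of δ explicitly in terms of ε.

Fix ε > 0. We seek δ > 0 with 0 < |u − 6| < δ ⇒ |u^2 − 36| < ε.
Factor: u^2 − 36 = (u − 6)(u + 6), so |u^2 − 36| = |u − 6|·|u + 6|.
Impose δ ≤ 1 so that |u| < 7; then |u + 6| ≤ 13.
Hence |u^2 − 36| ≤ 13|u − 6|, which is < ε once |u − 6| < ε/13.
Take δ = min(1, ε/13). If 0 < |u − 6| < δ then both bounds hold and |u^2 − 36| ≤ 13|u − 6| < 13·(ε/13) = ε.

δ = min(1, ε/13)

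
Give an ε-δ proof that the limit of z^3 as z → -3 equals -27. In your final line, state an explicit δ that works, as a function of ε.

Fix ε > 0. We seek δ > 0 with 0 < |z + 3| < δ ⇒ |z^3 + 27| < ε.
Factor: z^3 + 27 = (z + 3)(z^2 - 3z + 9), so |z^3 + 27| = |z + 3|·|z^2 - 3z + 9|.
Impose δ ≤ 1 so that |z| < 4; then |z^2 - 3z + 9| ≤ 37.
Hence |z^3 + 27| ≤ 37|z + 3|, which is < ε once |z + 3| < ε/37.
Take δ = min(1, ε/37). If 0 < |z + 3| < δ then both bounds hold and |z^3 + 27| ≤ 37|z + 3| < 37·(ε/37) = ε.

δ = min(1, ε/37)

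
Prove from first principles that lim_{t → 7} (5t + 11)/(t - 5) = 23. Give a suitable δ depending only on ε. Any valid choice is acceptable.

Fix ε > 0. We want δ > 0 with 0 < |t − 7| < δ ⇒ |(5t + 11)/(t - 5) − 23| < ε.
Combining over a common denominator, (5t + 11)/(t - 5) − 23 = [(5t + 11)·2 − 46·(t - 5)] / [2·(t - 5)] = -36(t − 7) / (2(t - 5)).
So |(5t + 11)/(t - 5) − 23| = 36|t − 7| / (2·|t − 5|).
Require δ ≤ 1, so |t − 5| ≥ |2| − |t − 7| > 2 − 1 = 1.
Hence |(5t + 11)/(t - 5) − 23| < 36|t − 7|/(2·1) = 18|t − 7|, which is < ε once |t − 7| < (1/18)ε.
Take δ = min(1, (1/18)ε). Then 0 < |t − 7| < δ forces both bounds, so |(5t + 11)/(t - 5) − 23| < ε.

δ = min(1, (1/18)ε)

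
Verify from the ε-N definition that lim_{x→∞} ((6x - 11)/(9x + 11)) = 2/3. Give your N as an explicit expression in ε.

N = (55/27)/ε

Suppose ε > 0. We seek N > 0 such that x > N implies |(6x - 11)/(9x + 11) − (2/3)| < ε.
(6x - 11)/(9x + 11) − (2/3) = (9(6x - 11) − 6(9x + 11)) / (9(9x + 11)) = -165/(9(9x + 11)).
For x > 0 we have 9x + 11 > 9x, so |(6x - 11)/(9x + 11) − (2/3)| = 165/(9(9x + 11)) < 165/(9·9x) = (55/27)/x.
Thus |(6x - 11)/(9x + 11) − (2/3)| < ε whenever x > (55/27)/ε.
Take N = (55/27)/ε. If x > N then |(6x - 11)/(9x + 11) − (2/3)| < (55/27)/x < ε.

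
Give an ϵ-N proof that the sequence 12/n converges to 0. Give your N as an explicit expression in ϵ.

N = 12/ϵ

Let ϵ > 0 be given. For n ≥ 1, |12/n − 0| = 12/(n) ≤ 12/n.
We need 12/n < ϵ, i.e. n > 12/ϵ.
Take N = 12/ϵ. If n > N then |12/n| ≤ 12/n < ϵ.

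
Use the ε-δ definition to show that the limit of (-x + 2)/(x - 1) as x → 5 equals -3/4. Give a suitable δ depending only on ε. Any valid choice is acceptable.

δ = min(2, 8ε)

Suppose ε > 0. We want δ > 0 with 0 < |x − 5| < δ ⇒ |(-x + 2)/(x - 1) + 3/4| < ε.
Combining over a common denominator, (-x + 2)/(x - 1) + 3/4 = [(-x + 2)·4 − (-3)·(x - 1)] / [4·(x - 1)] = -1(x − 5) / (4(x - 1)).
So |(-x + 2)/(x - 1) + 3/4| = |x − 5| / (4·|x − 1|).
Restrict δ ≤ 2. Then |x − 5| < 2 gives |x − 1| = |(x − 5) + 4| ≥ 4 − 2 = 2.
Hence |(-x + 2)/(x - 1) + 3/4| < |x − 5|/(4·2) = (1/8)|x − 5|, which is < ε once |x − 5| < 8ε.
Take δ = min(2, 8ε). Then 0 < |x − 5| < δ forces both bounds, so |(-x + 2)/(x - 1) + 3/4| < ε.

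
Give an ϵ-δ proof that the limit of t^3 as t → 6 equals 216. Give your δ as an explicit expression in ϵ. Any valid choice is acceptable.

δ = min(2, ϵ/148)

Fix ϵ > 0. We seek δ > 0 with 0 < |t − 6| < δ ⇒ |t^3 − 216| < ϵ.
Factor: t^3 − 216 = (t − 6)(t^2 + 6t + 36), so |t^3 − 216| = |t − 6|·|t^2 + 6t + 36|.
Restrict δ ≤ 2. Then |t − 6| < 2 gives |t| < 8, so by the triangle inequality |t^2 + 6t + 36| ≤ 8^2 + 6·8 + 36 = 148.
Hence |t^3 − 216| ≤ 148|t − 6|, which is < ϵ once |t − 6| < ϵ/148.
Take δ = min(2, ϵ/148). If 0 < |t − 6| < δ then both bounds hold and |t^3 − 216| ≤ 148|t − 6| < 148·(ϵ/148) = ϵ.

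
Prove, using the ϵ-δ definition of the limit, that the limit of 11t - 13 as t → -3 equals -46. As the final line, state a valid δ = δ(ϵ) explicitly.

Suppose ϵ > 0. We need δ > 0 so that 0 < |t + 3| < δ implies |(11t - 13) + 46| < ϵ.
Since (11t - 13) + 46 = 11(t + 3), we have |(11t - 13) + 46| = 11|t + 3|.
So 11|t + 3| < ϵ exactly when |t + 3| < ϵ/11.
Choosing δ = ϵ/11 gives |(11t - 13) + 46| = 11|t + 3| < ϵ whenever |t + 3| < δ.

δ = ϵ/11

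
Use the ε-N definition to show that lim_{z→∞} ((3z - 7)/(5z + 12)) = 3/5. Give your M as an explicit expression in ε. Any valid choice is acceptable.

Let ε > 0. We seek M > 0 such that z > M implies |(3z - 7)/(5z + 12) − (3/5)| < ε.
(3z - 7)/(5z + 12) − (3/5) = (5(3z - 7) − 3(5z + 12)) / (5(5z + 12)) = -71/(5(5z + 12)).
For z > 0 we have 5z + 12 > 5z, so |(3z - 7)/(5z + 12) − (3/5)| = 71/(5(5z + 12)) < 71/(5·5z) = (71/25)/z.
Thus |(3z - 7)/(5z + 12) − (3/5)| < ε whenever z > (71/25)/ε.
Take M = (71/25)/ε. If z > M then |(3z - 7)/(5z + 12) − (3/5)| < (71/25)/z < ε.

M = (71/25)/ε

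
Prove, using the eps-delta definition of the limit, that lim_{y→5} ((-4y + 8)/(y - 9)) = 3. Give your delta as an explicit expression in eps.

delta = min(2, (2/7)eps)

Suppose eps > 0. We want delta > 0 with 0 < |y − 5| < delta ⇒ |(-4y + 8)/(y - 9) − 3| < eps.
Combining over a common denominator, (-4y + 8)/(y - 9) − 3 = [(-4y + 8)·(-4) − (-12)·(y - 9)] / [(-4)·(y - 9)] = 28(y − 5) / ((-4)(y - 9)).
So |(-4y + 8)/(y - 9) − 3| = 28|y − 5| / (4·|y − 9|).
Require delta ≤ 2, so |y − 9| ≥ |-4| − |y − 5| > 4 − 2 = 2.
Hence |(-4y + 8)/(y - 9) − 3| < 28|y − 5|/(4·2) = (7/2)|y − 5|, which is < eps once |y − 5| < (2/7)eps.
Take delta = min(2, (2/7)eps). Then 0 < |y − 5| < delta forces both bounds, so |(-4y + 8)/(y - 9) − 3| < eps.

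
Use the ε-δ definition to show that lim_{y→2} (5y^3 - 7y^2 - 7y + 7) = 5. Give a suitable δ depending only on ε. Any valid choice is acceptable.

δ = min(1, ε/55)

Suppose ε > 0. We want δ > 0 such that 0 < |y − 2| < δ implies |(5y^3 - 7y^2 - 7y + 7) − 5| < ε.
(5y^3 - 7y^2 - 7y + 7) − 5 = 5y^3 - 7y^2 - 7y + 2 = (y − 2)(5y^2 + 3y - 1).
So |(5y^3 - 7y^2 - 7y + 7) − 5| = |y − 2|·|5y^2 + 3y - 1|.
Assume first that |y − 2| < 1, so |y| < 3. Then |5y^2 + 3y - 1| ≤ 5·3^2 + 3·3 + 1 = 55.
Hence |(5y^3 - 7y^2 - 7y + 7) − 5| ≤ 55|y − 2| < ε provided |y − 2| < ε/55.
Choosing δ = min(1, ε/55) ensures both conditions, hence |(5y^3 - 7y^2 - 7y + 7) − 5| < ε.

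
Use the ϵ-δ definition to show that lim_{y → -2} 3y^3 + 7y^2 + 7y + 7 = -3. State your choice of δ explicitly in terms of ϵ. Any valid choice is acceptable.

δ = min(1, ϵ/35)

Suppose ϵ > 0. We want δ > 0 such that 0 < |y + 2| < δ implies |(3y^3 + 7y^2 + 7y + 7) + 3| < ϵ.
(3y^3 + 7y^2 + 7y + 7) + 3 = 3y^3 + 7y^2 + 7y + 10 = (y + 2)(3y^2 + y + 5).
So |(3y^3 + 7y^2 + 7y + 7) + 3| = |y + 2|·|3y^2 + y + 5|.
Assume first that |y + 2| < 1, so |y| < 3. Then |3y^2 + y + 5| ≤ 3·3^2 + 3 + 5 = 35.
Hence |(3y^3 + 7y^2 + 7y + 7) + 3| ≤ 35|y + 2| < ϵ provided |y + 2| < ϵ/35.
Choosing δ = min(1, ϵ/35) ensures both conditions, hence |(3y^3 + 7y^2 + 7y + 7) + 3| < ϵ.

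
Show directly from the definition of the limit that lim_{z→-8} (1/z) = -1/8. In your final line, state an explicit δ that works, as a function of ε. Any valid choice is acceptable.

Let ε > 0. We seek δ > 0 such that 0 < |z + 8| < δ implies |1/z + 1/8| < ε.
|1/z + 1/8| = |-8 − z|/(8·|z|) = |z + 8|/(8|z|).
Restrict δ ≤ 4. Then |z + 8| < 4 gives |z| > 4, so 8|z| > 32.
Then |1/z + 1/8| < |z + 8|/32, which is < ε when |z + 8| < 32ε.
Take δ = min(4, 32ε). Then 0 < |z + 8| < δ gives both |z + 8| < 4 and |z + 8| < 32ε, so |1/z + 1/8| < ε.

δ = min(4, 32ε)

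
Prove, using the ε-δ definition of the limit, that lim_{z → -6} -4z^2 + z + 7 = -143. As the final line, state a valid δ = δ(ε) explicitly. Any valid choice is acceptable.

Suppose ε > 0. We want δ > 0 such that 0 < |z + 6| < δ implies |(-4z^2 + z + 7) + 143| < ε.
(-4z^2 + z + 7) + 143 = -4z^2 + z + 150 = (z + 6)(-4z + 25).
So |(-4z^2 + z + 7) + 143| = |z + 6|·|-4z + 25|.
Assume first that |z + 6| < 1, so |z| < 7. Then |-4z + 25| ≤ 4·7 + 25 = 53.
Hence |(-4z^2 + z + 7) + 143| ≤ 53|z + 6| < ε provided |z + 6| < ε/53.
Choosing δ = min(1, ε/53) ensures both conditions, hence |(-4z^2 + z + 7) + 143| < ε.

δ = min(1, ε/53)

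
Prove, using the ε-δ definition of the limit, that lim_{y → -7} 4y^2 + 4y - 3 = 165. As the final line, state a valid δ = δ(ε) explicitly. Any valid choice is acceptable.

δ = min(1, ε/56)

Suppose ε > 0. We want δ > 0 such that 0 < |y + 7| < δ implies |(4y^2 + 4y - 3) − 165| < ε.
(4y^2 + 4y - 3) − 165 = 4y^2 + 4y - 168 = (y + 7)(4y - 24).
So |(4y^2 + 4y - 3) − 165| = |y + 7|·|4y - 24|.
Require δ ≤ 1. Then |y + 7| < 1 gives |y| < 8, and by the triangle inequality |4y - 24| ≤ 4·8 + 24 = 56.
Hence |(4y^2 + 4y - 3) − 165| ≤ 56|y + 7| < ε provided |y + 7| < ε/56.
Choosing δ = min(1, ε/56) ensures both conditions, hence |(4y^2 + 4y - 3) − 165| < ε.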